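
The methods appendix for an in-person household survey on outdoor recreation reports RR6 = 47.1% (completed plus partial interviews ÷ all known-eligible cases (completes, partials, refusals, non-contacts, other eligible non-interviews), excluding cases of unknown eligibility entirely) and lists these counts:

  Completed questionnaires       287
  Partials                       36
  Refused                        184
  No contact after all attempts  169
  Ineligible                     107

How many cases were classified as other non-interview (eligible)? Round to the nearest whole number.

10

Numerator = 287 + 36 = 323
RR6 = 323 / D = 0.471
D = 323 / 0.471 = 685.8
Remaining denominator categories sum to 676
other non-interview (eligible) = 685.8 − 676 ≈ 10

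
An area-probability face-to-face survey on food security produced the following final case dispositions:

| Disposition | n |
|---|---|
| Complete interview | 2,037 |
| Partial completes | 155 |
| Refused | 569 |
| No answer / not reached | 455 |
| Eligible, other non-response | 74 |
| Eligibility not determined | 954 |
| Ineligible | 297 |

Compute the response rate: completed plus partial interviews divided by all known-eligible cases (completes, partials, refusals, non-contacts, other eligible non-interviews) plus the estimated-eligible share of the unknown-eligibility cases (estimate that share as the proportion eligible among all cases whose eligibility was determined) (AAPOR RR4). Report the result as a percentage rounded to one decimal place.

Top: 2037 + 155 = 2192
Known eligible: 2037 + 155 + 569 + 455 + 74 = 3290
e = 3290 / (3290 + 297) = 3290 / 3587 = 0.9172
Eligible share of unknowns: 0.9172 × 954 = 875.01
Denom: 3290 + 875.01 = 4165.01
RR4 = 2192 / 4165.01 = 0.5263

52.6%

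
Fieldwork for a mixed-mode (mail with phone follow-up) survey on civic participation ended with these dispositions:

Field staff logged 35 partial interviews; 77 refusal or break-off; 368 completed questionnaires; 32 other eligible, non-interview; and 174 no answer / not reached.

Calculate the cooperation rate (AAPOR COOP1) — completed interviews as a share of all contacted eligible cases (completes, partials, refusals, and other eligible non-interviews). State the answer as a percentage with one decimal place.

Num: 368
Base: 368 + 35 + 77 + 32 = 512
COOP1 = 368 / 512 = 0.7188

71.9%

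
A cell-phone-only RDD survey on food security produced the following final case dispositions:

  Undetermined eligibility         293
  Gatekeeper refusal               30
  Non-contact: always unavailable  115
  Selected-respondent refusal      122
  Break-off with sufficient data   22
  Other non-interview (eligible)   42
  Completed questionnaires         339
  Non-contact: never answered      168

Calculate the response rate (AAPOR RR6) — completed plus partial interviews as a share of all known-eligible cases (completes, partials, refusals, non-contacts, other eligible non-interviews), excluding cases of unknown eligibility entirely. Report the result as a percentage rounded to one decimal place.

43.1%

Declined to participate = 30 + 122 = 152
Non-contacts = 168 + 115 = 283
Top = 339 + 22 = 361
Denom = 339 + 22 + 152 + 283 + 42 = 838
RR6 = 361 / 838 = 0.4308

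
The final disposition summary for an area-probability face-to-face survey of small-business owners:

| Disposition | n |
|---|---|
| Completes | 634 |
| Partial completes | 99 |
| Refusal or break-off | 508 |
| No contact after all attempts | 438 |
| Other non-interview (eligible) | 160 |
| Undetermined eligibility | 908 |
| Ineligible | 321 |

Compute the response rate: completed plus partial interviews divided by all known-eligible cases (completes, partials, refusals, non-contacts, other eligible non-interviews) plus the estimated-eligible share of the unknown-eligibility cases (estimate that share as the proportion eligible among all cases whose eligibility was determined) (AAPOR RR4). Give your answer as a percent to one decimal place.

28.1%

Num = 634 + 99 = 733
Determined eligible = 634 + 99 + 508 + 438 + 160 = 1839
e = 1839 / (1839 + 321) = 1839 / 2160 = 0.8514
Estimated eligible among unknowns = 0.8514 × 908 = 773.07
Denom = 1839 + 773.07 = 2612.07
RR4 = 733 / 2612.07 = 0.2806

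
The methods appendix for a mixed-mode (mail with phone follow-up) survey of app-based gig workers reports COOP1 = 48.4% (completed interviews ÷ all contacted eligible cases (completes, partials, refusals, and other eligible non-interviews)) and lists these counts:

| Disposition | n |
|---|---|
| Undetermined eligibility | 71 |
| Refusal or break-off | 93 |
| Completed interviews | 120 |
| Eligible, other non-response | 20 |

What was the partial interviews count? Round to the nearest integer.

COOP1 = 120 / D = 0.484
D = 120 / 0.484 = 247.9
Rest of base = 233
partial interviews = 247.9 − 233 ≈ 15

15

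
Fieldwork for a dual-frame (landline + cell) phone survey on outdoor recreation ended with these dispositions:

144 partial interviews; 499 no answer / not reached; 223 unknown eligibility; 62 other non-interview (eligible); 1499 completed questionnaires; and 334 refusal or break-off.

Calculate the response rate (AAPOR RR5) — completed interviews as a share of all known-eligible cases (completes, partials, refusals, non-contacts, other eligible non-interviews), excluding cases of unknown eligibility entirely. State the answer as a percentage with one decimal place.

59.1%

Numerator = 1499
Base = 1499 + 144 + 334 + 499 + 62 = 2538
RR5 = 1499 / 2538 = 0.5906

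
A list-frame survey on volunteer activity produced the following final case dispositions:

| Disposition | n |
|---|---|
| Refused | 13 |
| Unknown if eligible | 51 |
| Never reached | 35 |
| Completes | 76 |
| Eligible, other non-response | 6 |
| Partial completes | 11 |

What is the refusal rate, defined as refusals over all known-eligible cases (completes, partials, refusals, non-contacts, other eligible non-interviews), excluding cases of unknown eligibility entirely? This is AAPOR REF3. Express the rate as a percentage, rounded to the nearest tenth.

9.2%

Numerator = 13
Denom = 76 + 11 + 13 + 35 + 6 = 141
REF3 = 13 / 141 = 0.0922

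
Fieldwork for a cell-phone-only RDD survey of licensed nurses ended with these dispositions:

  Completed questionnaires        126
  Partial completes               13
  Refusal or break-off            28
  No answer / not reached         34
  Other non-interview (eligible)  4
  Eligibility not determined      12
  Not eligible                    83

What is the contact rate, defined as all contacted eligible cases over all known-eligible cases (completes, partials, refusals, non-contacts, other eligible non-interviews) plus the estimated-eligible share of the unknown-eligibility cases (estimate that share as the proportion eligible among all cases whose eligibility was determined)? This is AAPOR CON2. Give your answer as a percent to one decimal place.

Numerator = 126 + 13 + 28 + 4 = 171
Determined eligible = 126 + 13 + 28 + 34 + 4 = 205
e = 205 / (205 + 83) = 205 / 288 = 0.7118
Eligible share of unknowns = 0.7118 × 12 = 8.54
Denominator = 205 + 8.54 = 213.54
CON2 = 171 / 213.54 = 0.8008

80.1%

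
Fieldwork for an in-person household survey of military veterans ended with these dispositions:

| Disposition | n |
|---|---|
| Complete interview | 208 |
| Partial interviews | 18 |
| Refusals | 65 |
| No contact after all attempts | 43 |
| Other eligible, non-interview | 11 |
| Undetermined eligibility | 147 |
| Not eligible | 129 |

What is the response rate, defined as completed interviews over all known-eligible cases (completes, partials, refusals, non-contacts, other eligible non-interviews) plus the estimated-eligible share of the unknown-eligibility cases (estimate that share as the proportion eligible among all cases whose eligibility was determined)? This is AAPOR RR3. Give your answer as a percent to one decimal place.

Numerator → 208
Known eligible → 208 + 18 + 65 + 43 + 11 = 345
e = 345 / (345 + 129) = 345 / 474 = 0.7278
Estimated eligible among unknowns → 0.7278 × 147 = 106.99
Denom → 345 + 106.99 = 451.99
RR3 = 208 / 451.99 = 0.4602

46.0%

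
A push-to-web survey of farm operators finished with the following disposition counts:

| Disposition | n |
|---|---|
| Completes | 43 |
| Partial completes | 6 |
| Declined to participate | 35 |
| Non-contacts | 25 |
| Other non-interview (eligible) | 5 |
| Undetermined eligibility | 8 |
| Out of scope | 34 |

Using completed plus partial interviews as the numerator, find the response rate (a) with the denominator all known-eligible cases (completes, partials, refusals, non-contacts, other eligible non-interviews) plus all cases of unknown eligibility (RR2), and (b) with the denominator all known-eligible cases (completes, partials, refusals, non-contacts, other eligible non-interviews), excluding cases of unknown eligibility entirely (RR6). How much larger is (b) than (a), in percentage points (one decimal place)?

2.8

Numerator → 43 + 6 = 49
Denominator → 43 + 6 + 35 + 25 + 5 + 8 = 122
RR2 = 49 / 122 = 0.4016
Denominator → 43 + 6 + 35 + 25 + 5 = 114
RR6 = 49 / 114 = 0.4298
Difference = 42.98 − 40.16 = 2.82 percentage points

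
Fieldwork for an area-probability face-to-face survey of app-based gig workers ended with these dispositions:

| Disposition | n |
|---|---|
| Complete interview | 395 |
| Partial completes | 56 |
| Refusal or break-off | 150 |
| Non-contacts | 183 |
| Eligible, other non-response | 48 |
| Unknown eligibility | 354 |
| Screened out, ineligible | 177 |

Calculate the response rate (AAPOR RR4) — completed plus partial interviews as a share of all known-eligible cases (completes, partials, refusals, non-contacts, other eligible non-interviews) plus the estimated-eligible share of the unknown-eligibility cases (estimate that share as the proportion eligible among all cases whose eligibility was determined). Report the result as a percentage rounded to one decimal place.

40.1%

Numerator → 395 + 56 = 451
Eligible (known) → 395 + 56 + 150 + 183 + 48 = 832
e = 832 / (832 + 177) = 832 / 1009 = 0.8246
e × U → 0.8246 × 354 = 291.91
Denom → 832 + 291.91 = 1123.91
RR4 = 451 / 1123.91 = 0.4013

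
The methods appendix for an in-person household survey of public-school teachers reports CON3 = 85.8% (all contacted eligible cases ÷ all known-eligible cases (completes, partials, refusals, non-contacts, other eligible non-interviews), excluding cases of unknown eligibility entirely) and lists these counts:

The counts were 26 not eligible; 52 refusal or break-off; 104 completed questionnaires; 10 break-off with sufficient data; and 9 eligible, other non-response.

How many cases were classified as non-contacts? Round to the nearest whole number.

Num → 104 + 10 + 52 + 9 = 175
CON3 = 175 / D = 0.858
D = 175 / 0.858 = 204.0
Remaining denominator categories sum to 175
non-contacts = 204.0 − 175 ≈ 29

29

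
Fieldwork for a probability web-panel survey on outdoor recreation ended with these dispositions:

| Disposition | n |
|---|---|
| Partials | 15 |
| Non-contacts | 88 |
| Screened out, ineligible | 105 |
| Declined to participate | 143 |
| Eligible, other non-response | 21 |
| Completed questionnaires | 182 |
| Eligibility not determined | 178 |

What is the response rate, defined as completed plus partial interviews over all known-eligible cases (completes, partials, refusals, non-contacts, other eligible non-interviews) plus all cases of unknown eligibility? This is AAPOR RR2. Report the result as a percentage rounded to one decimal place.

31.4%

Top = 182 + 15 = 197
Denominator = 182 + 15 + 143 + 88 + 21 + 178 = 627
RR2 = 197 / 627 = 0.3142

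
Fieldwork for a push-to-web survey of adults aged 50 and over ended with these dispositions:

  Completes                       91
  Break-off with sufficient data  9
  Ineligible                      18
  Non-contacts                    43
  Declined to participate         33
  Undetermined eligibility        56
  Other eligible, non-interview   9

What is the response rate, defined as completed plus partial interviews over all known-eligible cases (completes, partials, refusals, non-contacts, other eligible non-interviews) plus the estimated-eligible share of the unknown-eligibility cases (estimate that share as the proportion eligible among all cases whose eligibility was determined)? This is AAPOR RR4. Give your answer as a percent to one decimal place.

42.4%

Num: 91 + 9 = 100
Eligible (known): 91 + 9 + 33 + 43 + 9 = 185
e = 185 / (185 + 18) = 185 / 203 = 0.9113
e × U: 0.9113 × 56 = 51.03
Base: 185 + 51.03 = 236.03
RR4 = 100 / 236.03 = 0.4237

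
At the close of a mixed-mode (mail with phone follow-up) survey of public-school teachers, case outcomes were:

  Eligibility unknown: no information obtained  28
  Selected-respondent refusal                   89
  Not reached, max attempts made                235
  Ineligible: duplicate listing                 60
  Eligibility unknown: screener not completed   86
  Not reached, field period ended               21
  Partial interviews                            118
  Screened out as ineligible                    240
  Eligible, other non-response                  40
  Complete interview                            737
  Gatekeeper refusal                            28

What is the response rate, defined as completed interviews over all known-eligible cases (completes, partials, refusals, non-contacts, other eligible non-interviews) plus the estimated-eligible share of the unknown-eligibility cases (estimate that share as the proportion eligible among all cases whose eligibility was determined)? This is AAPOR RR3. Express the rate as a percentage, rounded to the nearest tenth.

54.2%

Refusals = 28 + 89 = 117
Never reached = 21 + 235 = 256
Undetermined eligibility = 86 + 28 = 114
Screened out, ineligible = 240 + 60 = 300
Num = 737
Eligible (known) = 737 + 118 + 117 + 256 + 40 = 1268
e = 1268 / (1268 + 300) = 1268 / 1568 = 0.8087
Estimated eligible among unknowns = 0.8087 × 114 = 92.19
Denominator = 1268 + 92.19 = 1360.19
RR3 = 737 / 1360.19 = 0.5418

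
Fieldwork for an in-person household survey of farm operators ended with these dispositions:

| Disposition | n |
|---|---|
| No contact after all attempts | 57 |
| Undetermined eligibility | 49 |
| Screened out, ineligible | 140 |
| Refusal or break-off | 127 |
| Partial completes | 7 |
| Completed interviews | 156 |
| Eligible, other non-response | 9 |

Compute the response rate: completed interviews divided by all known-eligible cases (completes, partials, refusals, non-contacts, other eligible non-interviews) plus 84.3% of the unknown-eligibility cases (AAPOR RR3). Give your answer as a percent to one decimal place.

39.3%

Top = 156
Determined eligible = 156 + 7 + 127 + 57 + 9 = 356
e × U = 0.8430 × 49 = 41.31
Denominator = 356 + 41.31 = 397.31
RR3 = 156 / 397.31 = 0.3926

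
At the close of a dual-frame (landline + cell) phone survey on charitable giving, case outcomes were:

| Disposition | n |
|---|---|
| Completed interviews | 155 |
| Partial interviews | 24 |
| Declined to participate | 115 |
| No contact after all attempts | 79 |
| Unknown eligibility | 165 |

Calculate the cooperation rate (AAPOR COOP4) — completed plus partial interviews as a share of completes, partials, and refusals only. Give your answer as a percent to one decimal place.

Num = 155 + 24 = 179
Denominator = 155 + 24 + 115 = 294
COOP4 = 179 / 294 = 0.6088

60.9%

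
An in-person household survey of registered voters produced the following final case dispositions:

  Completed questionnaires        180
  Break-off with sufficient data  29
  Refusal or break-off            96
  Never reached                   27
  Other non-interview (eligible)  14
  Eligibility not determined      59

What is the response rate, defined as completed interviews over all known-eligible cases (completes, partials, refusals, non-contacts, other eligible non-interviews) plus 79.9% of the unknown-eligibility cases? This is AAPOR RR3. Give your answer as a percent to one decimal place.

45.8%

Numerator: 180
Determined eligible: 180 + 29 + 96 + 27 + 14 = 346
e × U: 0.7990 × 59 = 47.14
Denom: 346 + 47.14 = 393.14
RR3 = 180 / 393.14 = 0.4579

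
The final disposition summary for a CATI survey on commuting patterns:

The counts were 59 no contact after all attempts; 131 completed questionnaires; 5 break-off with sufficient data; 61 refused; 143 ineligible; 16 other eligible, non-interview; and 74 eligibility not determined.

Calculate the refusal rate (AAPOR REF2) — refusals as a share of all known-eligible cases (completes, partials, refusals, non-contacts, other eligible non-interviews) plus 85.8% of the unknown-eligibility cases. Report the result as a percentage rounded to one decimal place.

Numerator = 61
Known eligible = 131 + 5 + 61 + 59 + 16 = 272
Eligible share of unknowns = 0.8580 × 74 = 63.49
Base = 272 + 63.49 = 335.49
REF2 = 61 / 335.49 = 0.1818

18.2%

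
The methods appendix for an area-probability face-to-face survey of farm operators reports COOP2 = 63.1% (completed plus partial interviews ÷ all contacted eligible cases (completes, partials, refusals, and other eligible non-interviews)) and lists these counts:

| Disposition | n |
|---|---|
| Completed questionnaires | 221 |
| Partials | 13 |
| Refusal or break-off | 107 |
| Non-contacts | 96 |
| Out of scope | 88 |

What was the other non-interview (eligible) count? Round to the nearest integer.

30

Top → 221 + 13 = 234
COOP2 = 234 / D = 0.631
D = 234 / 0.631 = 370.8
Remaining denominator categories sum to 341
other non-interview (eligible) = 370.8 − 341 ≈ 30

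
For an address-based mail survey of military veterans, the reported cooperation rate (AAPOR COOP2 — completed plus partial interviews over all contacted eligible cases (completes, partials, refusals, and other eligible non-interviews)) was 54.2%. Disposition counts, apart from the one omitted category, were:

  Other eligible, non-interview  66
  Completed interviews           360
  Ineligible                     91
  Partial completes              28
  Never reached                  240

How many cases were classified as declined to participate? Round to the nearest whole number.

262

Numerator = 360 + 28 = 388
COOP2 = 388 / D = 0.542
D = 388 / 0.542 = 715.9
Other denominator terms total 454
declined to participate = 715.9 − 454 ≈ 262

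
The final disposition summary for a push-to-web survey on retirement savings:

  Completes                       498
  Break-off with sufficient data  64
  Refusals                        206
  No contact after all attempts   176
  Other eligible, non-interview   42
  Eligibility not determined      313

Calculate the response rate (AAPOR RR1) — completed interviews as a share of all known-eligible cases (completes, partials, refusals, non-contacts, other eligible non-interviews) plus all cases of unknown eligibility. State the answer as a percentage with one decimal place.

Num → 498
Denominator → 498 + 64 + 206 + 176 + 42 + 313 = 1299
RR1 = 498 / 1299 = 0.3834

38.3%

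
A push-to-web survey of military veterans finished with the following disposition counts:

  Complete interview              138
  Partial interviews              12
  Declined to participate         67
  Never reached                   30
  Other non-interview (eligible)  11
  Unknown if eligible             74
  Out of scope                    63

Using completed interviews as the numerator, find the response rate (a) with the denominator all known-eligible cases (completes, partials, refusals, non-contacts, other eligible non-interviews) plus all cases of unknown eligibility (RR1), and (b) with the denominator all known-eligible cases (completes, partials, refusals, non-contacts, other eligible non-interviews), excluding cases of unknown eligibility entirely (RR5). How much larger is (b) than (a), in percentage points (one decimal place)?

Numerator → 138
Denominator → 138 + 12 + 67 + 30 + 11 + 74 = 332
RR1 = 138 / 332 = 0.4157
Denominator → 138 + 12 + 67 + 30 + 11 = 258
RR5 = 138 / 258 = 0.5349
Difference = 53.49 − 41.57 = 11.92 percentage points

11.9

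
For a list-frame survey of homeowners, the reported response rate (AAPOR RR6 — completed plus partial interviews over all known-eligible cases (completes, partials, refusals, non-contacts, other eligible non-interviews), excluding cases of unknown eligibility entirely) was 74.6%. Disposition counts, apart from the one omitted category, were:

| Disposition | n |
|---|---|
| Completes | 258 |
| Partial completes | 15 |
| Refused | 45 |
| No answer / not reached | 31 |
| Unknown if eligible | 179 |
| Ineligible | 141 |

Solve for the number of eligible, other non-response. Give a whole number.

Top = 258 + 15 = 273
RR6 = 273 / D = 0.746
D = 273 / 0.746 = 366.0
Remaining denominator categories sum to 349
eligible, other non-response = 366.0 − 349 ≈ 17

17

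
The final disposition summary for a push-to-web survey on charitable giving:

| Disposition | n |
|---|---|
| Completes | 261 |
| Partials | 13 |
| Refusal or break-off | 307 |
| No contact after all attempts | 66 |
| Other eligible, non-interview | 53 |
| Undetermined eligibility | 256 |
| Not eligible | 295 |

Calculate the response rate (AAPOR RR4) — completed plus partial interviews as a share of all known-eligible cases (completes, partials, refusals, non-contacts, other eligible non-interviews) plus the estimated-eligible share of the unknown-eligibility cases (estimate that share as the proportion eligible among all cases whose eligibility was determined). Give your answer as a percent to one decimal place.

Num: 261 + 13 = 274
Eligible (known): 261 + 13 + 307 + 66 + 53 = 700
e = 700 / (700 + 295) = 700 / 995 = 0.7035
Estimated eligible among unknowns: 0.7035 × 256 = 180.10
Denominator: 700 + 180.10 = 880.10
RR4 = 274 / 880.10 = 0.3113

31.1%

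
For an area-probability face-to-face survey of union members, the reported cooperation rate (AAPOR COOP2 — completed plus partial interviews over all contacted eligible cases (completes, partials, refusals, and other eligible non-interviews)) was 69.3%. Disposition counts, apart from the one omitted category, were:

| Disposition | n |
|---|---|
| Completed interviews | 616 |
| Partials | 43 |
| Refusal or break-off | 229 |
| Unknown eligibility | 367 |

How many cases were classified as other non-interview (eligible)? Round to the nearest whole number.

Top = 616 + 43 = 659
COOP2 = 659 / D = 0.693
D = 659 / 0.693 = 950.9
Remaining denominator categories sum to 888
other non-interview (eligible) = 950.9 − 888 ≈ 63

63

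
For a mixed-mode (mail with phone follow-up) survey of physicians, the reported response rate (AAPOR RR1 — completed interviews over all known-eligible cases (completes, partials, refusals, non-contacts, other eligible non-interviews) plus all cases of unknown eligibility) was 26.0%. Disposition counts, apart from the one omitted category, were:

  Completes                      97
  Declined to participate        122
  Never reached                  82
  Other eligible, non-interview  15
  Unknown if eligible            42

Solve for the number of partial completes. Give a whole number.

RR1 = 97 / D = 0.260
D = 97 / 0.260 = 373.1
Other denominator terms total 358
partial completes = 373.1 − 358 ≈ 15

15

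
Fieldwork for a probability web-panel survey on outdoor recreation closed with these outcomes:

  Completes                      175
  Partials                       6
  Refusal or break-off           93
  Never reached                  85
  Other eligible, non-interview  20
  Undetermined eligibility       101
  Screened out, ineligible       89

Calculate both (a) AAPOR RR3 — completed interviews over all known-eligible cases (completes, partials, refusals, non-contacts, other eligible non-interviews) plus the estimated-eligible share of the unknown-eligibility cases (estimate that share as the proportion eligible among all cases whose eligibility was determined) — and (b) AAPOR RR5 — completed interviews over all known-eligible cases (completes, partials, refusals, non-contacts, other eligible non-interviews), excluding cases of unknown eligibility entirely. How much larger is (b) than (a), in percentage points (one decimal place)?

8.2

Top → 175
Determined eligible → 175 + 6 + 93 + 85 + 20 = 379
e = 379 / (379 + 89) = 379 / 468 = 0.8098
e × U → 0.8098 × 101 = 81.79
Base → 379 + 81.79 = 460.79
RR3 = 175 / 460.79 = 0.3798
Base → 175 + 6 + 93 + 85 + 20 = 379
RR5 = 175 / 379 = 0.4617
Difference = 46.17 − 37.98 = 8.19 percentage points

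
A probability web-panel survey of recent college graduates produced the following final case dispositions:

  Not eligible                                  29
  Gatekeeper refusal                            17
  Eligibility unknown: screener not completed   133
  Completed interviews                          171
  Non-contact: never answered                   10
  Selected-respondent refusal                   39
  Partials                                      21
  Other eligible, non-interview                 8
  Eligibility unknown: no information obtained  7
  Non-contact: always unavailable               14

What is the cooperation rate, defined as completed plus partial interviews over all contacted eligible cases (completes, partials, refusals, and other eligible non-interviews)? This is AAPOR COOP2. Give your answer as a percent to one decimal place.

Declined to participate = 17 + 39 = 56
No answer / not reached = 10 + 14 = 24
Unknown eligibility = 133 + 7 = 140
Numerator = 171 + 21 = 192
Denominator = 171 + 21 + 56 + 8 = 256
COOP2 = 192 / 256 = 0.7500

75.0%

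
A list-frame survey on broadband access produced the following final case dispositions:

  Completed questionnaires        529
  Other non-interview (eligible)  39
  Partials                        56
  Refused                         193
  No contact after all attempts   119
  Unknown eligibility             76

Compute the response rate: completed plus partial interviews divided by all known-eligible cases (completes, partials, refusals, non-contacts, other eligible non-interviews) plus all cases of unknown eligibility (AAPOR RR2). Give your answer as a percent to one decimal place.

57.8%

Top → 529 + 56 = 585
Denominator → 529 + 56 + 193 + 119 + 39 + 76 = 1012
RR2 = 585 / 1012 = 0.5781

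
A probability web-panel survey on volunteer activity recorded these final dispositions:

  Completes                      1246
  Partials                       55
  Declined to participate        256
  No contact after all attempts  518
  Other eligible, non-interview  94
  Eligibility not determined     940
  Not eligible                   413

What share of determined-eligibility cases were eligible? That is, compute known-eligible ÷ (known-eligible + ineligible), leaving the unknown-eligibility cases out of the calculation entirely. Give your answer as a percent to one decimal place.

Eligible (known): 1246 + 55 + 256 + 518 + 94 = 2169
e = 2169 / (2169 + 413) = 2169 / 2582 = 0.8400

84.0%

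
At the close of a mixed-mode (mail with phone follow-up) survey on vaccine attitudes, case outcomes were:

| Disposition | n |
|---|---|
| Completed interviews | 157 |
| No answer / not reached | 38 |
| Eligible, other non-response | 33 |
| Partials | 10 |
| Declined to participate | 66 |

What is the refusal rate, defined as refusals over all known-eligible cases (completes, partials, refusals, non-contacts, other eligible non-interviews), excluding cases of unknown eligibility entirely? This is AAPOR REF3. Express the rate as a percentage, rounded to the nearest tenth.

Top: 66
Denom: 157 + 10 + 66 + 38 + 33 = 304
REF3 = 66 / 304 = 0.2171

21.7%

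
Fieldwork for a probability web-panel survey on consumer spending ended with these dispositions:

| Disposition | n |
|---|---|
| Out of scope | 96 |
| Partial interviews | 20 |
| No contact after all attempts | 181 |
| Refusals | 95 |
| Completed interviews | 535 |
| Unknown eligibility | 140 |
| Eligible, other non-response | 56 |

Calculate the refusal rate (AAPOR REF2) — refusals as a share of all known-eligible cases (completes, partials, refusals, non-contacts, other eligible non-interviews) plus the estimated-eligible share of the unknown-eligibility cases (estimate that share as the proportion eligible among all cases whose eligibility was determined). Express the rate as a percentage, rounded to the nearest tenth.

Numerator: 95
Known eligible: 535 + 20 + 95 + 181 + 56 = 887
e = 887 / (887 + 96) = 887 / 983 = 0.9023
Estimated eligible among unknowns: 0.9023 × 140 = 126.32
Denominator: 887 + 126.32 = 1013.32
REF2 = 95 / 1013.32 = 0.0938

9.4%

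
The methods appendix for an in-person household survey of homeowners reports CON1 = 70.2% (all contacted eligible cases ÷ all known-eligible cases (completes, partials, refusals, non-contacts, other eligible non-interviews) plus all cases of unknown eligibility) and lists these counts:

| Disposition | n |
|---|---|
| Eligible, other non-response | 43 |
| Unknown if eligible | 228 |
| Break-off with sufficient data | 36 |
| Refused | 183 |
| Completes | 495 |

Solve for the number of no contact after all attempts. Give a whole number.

93

Top = 495 + 36 + 183 + 43 = 757
CON1 = 757 / D = 0.702
D = 757 / 0.702 = 1078.3
Rest of base = 985
no contact after all attempts = 1078.3 − 985 ≈ 93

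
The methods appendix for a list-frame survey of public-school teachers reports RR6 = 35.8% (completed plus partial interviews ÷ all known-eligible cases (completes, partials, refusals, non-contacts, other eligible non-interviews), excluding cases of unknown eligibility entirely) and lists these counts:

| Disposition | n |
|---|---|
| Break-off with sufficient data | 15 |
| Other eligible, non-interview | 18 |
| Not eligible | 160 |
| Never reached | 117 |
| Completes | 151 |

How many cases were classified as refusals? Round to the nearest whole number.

Num → 151 + 15 = 166
RR6 = 166 / D = 0.358
D = 166 / 0.358 = 463.7
Other denominator terms total 301
refusals = 463.7 − 301 ≈ 163

163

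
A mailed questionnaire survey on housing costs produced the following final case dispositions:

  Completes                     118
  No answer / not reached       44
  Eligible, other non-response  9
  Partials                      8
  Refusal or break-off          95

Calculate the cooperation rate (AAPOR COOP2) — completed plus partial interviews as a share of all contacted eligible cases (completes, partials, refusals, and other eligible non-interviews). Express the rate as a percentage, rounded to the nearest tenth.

Numerator → 118 + 8 = 126
Denom → 118 + 8 + 95 + 9 = 230
COOP2 = 126 / 230 = 0.5478

54.8%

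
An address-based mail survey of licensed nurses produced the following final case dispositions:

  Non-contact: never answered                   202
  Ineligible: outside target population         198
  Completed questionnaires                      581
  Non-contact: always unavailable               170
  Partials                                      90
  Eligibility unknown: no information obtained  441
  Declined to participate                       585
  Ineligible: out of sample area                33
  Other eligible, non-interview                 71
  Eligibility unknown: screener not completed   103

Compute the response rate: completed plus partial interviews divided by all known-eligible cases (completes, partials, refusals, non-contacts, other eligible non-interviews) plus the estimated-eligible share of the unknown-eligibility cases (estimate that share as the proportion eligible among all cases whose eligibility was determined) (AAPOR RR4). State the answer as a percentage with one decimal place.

Non-contacts = 202 + 170 = 372
Unknown eligibility = 103 + 441 = 544
Out of scope = 198 + 33 = 231
Num → 581 + 90 = 671
Eligible (known) → 581 + 90 + 585 + 372 + 71 = 1699
e = 1699 / (1699 + 231) = 1699 / 1930 = 0.8803
Estimated eligible among unknowns → 0.8803 × 544 = 478.88
Base → 1699 + 478.88 = 2177.88
RR4 = 671 / 2177.88 = 0.3081

30.8%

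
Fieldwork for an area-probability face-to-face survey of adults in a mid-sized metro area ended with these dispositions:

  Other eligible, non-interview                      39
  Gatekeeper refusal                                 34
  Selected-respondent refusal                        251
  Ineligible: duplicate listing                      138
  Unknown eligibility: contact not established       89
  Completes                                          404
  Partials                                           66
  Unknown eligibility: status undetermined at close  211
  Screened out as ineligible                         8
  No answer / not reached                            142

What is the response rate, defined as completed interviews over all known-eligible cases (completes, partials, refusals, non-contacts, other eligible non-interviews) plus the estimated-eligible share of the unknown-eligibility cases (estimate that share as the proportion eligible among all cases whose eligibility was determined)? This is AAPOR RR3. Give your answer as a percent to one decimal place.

33.8%

Refusal or break-off = 34 + 251 = 285
Undetermined eligibility = 89 + 211 = 300
Out of scope = 8 + 138 = 146
Top: 404
Known eligible: 404 + 66 + 285 + 142 + 39 = 936
e = 936 / (936 + 146) = 936 / 1082 = 0.8651
e × U: 0.8651 × 300 = 259.53
Denominator: 936 + 259.53 = 1195.53
RR3 = 404 / 1195.53 = 0.3379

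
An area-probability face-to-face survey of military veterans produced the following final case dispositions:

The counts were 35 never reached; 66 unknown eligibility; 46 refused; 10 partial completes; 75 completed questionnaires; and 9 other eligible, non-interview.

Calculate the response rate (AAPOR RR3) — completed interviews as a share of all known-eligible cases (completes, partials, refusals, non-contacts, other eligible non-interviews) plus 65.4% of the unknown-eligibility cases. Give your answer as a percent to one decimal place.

Num: 75
Known eligible: 75 + 10 + 46 + 35 + 9 = 175
Eligible share of unknowns: 0.6540 × 66 = 43.16
Denominator: 175 + 43.16 = 218.16
RR3 = 75 / 218.16 = 0.3438

34.4%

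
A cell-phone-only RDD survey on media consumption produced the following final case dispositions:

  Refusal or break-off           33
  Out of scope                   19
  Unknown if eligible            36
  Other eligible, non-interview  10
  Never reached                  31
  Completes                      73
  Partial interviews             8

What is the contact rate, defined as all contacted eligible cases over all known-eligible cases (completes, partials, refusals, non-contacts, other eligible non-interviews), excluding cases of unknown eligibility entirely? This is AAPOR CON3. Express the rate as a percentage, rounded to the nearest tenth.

Numerator → 73 + 8 + 33 + 10 = 124
Denominator → 73 + 8 + 33 + 31 + 10 = 155
CON3 = 124 / 155 = 0.8000

80.0%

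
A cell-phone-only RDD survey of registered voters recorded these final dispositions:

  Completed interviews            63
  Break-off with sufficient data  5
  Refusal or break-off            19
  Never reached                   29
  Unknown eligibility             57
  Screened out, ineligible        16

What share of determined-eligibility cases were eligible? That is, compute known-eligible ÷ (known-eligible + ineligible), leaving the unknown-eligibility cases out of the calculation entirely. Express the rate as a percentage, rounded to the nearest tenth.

87.9%

Eligible (known) → 63 + 5 + 19 + 29 = 116
e = 116 / (116 + 16) = 116 / 132 = 0.8788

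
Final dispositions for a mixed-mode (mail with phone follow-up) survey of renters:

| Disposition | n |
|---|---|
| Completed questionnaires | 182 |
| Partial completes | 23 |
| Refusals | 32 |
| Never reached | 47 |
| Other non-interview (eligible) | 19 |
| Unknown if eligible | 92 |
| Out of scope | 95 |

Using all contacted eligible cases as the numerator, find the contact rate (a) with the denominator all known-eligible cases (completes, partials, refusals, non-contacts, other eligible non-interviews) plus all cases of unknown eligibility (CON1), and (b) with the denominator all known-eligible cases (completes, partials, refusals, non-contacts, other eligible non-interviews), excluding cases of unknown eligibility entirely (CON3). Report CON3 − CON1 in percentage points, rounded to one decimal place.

19.7

Num: 182 + 23 + 32 + 19 = 256
Denom: 182 + 23 + 32 + 47 + 19 + 92 = 395
CON1 = 256 / 395 = 0.6481
Denom: 182 + 23 + 32 + 47 + 19 = 303
CON3 = 256 / 303 = 0.8449
Difference = 84.49 − 64.81 = 19.68 percentage points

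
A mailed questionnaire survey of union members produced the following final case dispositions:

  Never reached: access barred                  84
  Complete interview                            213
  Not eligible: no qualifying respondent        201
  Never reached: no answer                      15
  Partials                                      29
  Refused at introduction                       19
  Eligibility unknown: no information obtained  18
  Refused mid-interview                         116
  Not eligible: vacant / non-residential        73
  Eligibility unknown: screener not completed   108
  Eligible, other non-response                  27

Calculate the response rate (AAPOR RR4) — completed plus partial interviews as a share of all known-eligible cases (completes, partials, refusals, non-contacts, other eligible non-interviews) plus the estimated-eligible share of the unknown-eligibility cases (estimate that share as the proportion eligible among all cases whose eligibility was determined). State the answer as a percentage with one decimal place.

41.4%

Refusal or break-off = 19 + 116 = 135
No contact after all attempts = 15 + 84 = 99
Undetermined eligibility = 108 + 18 = 126
Not eligible = 201 + 73 = 274
Top → 213 + 29 = 242
Known eligible → 213 + 29 + 135 + 99 + 27 = 503
e = 503 / (503 + 274) = 503 / 777 = 0.6474
Estimated eligible among unknowns → 0.6474 × 126 = 81.57
Denominator → 503 + 81.57 = 584.57
RR4 = 242 / 584.57 = 0.4140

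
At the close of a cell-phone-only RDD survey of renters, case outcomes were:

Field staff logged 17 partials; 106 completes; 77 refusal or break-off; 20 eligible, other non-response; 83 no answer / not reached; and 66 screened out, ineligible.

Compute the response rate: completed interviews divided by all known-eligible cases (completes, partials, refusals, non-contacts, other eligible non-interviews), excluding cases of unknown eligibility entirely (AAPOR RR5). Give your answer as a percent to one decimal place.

Num → 106
Denominator → 106 + 17 + 77 + 83 + 20 = 303
RR5 = 106 / 303 = 0.3498

35.0%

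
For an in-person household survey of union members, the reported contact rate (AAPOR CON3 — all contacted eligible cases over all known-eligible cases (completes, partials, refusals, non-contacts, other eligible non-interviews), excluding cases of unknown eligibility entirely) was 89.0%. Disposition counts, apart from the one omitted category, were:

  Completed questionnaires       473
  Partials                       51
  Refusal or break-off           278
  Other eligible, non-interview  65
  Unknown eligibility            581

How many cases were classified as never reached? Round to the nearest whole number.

Num → 473 + 51 + 278 + 65 = 867
CON3 = 867 / D = 0.890
D = 867 / 0.890 = 974.2
Rest of base = 867
never reached = 974.2 − 867 ≈ 107

107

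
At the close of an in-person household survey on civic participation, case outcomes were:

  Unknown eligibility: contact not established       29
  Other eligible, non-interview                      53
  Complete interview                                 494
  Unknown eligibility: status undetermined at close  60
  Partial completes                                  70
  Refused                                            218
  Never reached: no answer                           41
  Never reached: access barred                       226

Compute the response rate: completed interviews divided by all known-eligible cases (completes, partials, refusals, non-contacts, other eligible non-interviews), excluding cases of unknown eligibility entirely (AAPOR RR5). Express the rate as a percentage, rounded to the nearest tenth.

No answer / not reached = 41 + 226 = 267
Eligibility not determined = 29 + 60 = 89
Numerator: 494
Base: 494 + 70 + 218 + 267 + 53 = 1102
RR5 = 494 / 1102 = 0.4483

44.8%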